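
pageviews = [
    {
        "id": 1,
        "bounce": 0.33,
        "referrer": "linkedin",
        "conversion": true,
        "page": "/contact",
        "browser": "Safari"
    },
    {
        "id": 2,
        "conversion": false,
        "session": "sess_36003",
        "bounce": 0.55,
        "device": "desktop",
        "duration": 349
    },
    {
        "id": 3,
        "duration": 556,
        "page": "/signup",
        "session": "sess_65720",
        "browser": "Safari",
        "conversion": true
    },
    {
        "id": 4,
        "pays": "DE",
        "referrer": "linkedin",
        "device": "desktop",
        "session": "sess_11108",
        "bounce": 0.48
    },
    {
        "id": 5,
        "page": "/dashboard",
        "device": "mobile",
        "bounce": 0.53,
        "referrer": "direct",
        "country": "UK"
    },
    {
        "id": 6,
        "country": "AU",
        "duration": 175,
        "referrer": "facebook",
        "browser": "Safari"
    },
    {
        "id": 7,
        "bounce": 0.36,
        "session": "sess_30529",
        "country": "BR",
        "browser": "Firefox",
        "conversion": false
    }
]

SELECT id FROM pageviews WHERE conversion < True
[2, 7]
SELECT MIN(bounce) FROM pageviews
0.33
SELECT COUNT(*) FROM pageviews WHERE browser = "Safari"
3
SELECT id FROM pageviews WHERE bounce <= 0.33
[1]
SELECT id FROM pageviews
[1, 2, 3, 4, 5, 6, 7]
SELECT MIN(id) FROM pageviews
1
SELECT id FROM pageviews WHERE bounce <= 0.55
[1, 2, 4, 5, 7]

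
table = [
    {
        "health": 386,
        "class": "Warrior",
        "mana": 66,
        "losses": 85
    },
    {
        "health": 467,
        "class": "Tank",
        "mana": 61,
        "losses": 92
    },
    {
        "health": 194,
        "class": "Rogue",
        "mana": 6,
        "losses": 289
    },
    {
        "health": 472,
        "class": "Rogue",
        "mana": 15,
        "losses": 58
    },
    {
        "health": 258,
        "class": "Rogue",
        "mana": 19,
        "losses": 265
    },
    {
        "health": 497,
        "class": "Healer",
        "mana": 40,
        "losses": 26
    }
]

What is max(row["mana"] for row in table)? 66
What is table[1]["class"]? "Tank"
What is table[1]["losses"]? 92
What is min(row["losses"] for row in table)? 26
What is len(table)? 6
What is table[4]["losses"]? 265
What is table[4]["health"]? 258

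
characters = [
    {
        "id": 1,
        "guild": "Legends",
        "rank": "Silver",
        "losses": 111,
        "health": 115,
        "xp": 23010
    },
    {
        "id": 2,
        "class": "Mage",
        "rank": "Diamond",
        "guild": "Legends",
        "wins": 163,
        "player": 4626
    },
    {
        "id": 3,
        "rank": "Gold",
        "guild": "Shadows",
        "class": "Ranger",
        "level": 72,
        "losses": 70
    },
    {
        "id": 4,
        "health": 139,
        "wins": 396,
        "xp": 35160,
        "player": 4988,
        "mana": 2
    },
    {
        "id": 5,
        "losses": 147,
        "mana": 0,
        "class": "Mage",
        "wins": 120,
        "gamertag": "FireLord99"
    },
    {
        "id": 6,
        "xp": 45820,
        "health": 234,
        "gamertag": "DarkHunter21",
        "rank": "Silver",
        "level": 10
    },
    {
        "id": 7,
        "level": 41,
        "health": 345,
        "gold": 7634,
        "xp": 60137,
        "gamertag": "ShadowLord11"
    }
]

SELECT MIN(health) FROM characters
115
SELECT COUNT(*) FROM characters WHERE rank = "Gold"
1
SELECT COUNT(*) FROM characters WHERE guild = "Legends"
2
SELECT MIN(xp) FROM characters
23010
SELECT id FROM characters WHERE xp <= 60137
[1, 4, 6, 7]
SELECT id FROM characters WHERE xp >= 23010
[1, 4, 6, 7]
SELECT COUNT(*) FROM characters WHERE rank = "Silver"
2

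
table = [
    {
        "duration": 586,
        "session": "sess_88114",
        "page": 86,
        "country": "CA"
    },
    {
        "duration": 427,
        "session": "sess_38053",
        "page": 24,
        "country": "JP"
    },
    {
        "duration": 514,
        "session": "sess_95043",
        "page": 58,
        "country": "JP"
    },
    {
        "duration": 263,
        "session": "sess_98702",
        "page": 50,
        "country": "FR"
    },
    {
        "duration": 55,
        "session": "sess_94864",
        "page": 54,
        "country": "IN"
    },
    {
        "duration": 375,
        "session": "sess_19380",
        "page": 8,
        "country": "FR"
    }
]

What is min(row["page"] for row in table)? 8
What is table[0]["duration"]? 586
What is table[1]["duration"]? 427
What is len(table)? 6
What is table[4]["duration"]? 55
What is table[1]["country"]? "JP"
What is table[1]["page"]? 24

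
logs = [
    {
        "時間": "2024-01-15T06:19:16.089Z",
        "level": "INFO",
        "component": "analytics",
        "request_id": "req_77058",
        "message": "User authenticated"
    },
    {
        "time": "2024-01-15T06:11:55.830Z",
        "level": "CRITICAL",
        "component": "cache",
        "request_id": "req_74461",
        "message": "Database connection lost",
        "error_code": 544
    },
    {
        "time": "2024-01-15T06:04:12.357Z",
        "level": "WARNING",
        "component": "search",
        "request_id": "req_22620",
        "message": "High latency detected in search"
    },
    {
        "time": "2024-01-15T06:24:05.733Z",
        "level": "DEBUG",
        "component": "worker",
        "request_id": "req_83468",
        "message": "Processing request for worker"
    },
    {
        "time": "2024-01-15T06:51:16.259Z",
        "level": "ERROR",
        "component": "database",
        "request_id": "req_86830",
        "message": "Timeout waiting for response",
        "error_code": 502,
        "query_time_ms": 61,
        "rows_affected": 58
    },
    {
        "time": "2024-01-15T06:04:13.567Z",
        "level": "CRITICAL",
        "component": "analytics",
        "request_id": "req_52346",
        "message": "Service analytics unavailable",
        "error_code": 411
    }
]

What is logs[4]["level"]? "ERROR"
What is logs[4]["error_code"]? 502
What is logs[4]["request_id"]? "req_86830"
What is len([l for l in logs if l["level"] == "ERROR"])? 1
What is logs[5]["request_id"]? "req_52346"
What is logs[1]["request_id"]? "req_74461"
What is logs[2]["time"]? "2024-01-15T06:04:12.357Z"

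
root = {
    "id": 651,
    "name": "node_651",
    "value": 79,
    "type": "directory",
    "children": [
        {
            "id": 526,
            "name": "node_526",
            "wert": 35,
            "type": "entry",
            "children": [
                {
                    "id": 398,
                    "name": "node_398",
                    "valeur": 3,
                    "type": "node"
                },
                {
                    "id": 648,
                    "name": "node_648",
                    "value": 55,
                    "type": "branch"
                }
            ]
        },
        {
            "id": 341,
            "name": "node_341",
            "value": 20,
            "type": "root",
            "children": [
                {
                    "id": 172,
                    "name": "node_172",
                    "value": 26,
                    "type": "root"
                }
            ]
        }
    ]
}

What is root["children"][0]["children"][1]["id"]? 648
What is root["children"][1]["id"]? 341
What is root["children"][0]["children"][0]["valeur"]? 3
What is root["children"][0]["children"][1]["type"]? "branch"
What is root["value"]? 79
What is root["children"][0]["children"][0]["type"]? "node"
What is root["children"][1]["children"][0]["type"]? "root"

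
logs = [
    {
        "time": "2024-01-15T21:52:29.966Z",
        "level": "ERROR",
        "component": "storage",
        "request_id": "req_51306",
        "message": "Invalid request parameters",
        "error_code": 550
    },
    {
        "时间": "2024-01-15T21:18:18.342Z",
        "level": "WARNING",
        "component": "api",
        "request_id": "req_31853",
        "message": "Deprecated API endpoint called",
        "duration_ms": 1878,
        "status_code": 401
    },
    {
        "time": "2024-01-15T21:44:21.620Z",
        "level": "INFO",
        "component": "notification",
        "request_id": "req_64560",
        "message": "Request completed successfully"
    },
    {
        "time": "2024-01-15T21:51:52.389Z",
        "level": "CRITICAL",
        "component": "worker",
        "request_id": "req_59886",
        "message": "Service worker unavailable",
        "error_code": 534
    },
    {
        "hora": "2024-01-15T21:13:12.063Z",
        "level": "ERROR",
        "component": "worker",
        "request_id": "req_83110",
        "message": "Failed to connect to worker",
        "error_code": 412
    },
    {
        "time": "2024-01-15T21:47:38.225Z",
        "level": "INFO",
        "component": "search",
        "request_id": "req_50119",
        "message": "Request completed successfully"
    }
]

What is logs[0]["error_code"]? 550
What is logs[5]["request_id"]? "req_50119"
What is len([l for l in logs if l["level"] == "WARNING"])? 1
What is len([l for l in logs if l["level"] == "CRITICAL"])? 1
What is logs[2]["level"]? "INFO"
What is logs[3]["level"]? "CRITICAL"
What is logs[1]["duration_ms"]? 1878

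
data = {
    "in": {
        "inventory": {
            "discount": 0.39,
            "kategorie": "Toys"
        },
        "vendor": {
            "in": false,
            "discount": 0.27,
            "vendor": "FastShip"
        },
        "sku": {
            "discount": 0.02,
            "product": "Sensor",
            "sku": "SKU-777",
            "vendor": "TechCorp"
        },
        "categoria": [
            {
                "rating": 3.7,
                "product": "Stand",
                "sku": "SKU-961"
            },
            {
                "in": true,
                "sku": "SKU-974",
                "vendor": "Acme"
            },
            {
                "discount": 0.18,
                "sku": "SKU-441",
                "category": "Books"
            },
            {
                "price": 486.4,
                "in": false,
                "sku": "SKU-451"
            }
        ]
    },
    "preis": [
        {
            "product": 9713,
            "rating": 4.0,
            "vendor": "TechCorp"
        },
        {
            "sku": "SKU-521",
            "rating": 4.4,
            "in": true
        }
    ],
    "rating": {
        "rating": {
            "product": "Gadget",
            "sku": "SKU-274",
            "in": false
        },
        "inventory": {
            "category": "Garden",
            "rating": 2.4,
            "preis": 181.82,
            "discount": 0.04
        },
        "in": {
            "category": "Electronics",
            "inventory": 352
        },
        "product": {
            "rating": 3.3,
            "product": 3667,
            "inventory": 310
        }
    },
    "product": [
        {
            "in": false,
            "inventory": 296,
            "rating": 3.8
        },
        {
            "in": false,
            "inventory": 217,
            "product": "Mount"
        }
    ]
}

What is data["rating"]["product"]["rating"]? 3.3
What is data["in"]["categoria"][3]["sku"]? "SKU-451"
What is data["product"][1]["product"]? "Mount"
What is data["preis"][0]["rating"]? 4.0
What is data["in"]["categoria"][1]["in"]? True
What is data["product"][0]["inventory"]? 296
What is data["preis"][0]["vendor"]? "TechCorp"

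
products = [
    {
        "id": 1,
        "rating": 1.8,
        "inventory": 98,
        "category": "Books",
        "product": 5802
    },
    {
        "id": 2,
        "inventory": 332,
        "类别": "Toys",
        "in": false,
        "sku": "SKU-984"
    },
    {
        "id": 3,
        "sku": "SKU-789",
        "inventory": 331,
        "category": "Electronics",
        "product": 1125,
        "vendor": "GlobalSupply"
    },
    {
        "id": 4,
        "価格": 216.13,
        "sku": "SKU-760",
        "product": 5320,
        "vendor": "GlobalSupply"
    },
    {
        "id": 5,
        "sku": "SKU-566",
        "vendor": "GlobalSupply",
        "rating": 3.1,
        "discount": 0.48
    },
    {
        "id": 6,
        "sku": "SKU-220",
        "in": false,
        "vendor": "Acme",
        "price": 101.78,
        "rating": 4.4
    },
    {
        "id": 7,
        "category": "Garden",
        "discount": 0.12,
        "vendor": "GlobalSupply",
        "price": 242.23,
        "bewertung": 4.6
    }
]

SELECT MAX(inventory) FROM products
332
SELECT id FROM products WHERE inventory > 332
[]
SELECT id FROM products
[1, 2, 3, 4, 5, 6, 7]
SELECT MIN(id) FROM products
1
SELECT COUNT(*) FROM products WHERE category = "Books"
1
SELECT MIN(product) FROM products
1125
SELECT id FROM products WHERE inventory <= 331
[1, 3]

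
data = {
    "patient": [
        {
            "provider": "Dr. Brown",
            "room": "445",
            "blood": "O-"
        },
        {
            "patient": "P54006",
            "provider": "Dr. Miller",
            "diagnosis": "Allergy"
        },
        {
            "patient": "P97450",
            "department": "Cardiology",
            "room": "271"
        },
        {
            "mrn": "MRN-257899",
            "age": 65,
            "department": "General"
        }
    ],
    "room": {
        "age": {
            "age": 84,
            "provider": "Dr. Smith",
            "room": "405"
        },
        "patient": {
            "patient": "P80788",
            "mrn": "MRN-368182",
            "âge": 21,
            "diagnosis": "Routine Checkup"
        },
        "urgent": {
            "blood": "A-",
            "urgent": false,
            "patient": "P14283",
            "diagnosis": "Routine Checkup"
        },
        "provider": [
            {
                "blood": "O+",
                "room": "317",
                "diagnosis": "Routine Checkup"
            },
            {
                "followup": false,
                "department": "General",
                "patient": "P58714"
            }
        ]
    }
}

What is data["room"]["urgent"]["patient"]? "P14283"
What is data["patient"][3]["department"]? "General"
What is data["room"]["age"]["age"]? 84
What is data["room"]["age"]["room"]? "405"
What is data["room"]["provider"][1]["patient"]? "P58714"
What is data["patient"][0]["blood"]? "O-"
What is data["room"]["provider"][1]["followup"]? False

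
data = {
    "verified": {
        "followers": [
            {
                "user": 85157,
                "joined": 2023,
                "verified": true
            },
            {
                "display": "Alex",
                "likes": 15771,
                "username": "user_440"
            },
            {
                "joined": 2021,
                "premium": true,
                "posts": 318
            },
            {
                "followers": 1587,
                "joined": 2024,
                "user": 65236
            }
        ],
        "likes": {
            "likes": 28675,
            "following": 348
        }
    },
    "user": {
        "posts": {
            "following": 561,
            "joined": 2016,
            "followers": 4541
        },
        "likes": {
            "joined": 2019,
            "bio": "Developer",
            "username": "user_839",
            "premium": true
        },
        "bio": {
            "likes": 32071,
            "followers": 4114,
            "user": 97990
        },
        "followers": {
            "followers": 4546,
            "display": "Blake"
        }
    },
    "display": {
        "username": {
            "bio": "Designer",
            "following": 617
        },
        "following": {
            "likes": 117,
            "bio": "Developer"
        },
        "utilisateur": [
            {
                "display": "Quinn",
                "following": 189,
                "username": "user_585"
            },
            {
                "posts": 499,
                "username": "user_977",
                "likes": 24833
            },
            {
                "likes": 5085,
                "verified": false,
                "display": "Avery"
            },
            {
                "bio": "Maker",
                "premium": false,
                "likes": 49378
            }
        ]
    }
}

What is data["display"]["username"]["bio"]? "Designer"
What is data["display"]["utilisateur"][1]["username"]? "user_977"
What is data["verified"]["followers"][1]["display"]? "Alex"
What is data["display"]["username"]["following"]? 617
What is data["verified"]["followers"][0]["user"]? 85157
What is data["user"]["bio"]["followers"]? 4114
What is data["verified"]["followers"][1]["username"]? "user_440"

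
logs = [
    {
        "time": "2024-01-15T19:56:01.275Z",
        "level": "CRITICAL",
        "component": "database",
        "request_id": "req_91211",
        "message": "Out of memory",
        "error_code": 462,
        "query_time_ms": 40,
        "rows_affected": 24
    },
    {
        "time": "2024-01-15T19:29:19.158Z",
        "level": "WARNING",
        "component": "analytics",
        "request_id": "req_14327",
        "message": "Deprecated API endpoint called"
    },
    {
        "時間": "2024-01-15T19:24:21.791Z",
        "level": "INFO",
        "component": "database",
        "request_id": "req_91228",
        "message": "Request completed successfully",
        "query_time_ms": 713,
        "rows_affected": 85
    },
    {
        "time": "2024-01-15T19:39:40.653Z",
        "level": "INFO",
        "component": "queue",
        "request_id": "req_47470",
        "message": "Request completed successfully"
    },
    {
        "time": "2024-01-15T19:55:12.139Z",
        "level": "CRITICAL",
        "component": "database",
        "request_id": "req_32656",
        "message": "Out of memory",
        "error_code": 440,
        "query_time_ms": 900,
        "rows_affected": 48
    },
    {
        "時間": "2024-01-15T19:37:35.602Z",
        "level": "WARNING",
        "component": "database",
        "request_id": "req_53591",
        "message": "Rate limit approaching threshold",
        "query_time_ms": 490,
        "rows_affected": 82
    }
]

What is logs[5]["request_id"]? "req_53591"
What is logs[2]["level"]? "INFO"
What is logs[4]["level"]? "CRITICAL"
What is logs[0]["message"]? "Out of memory"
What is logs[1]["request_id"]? "req_14327"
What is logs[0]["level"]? "CRITICAL"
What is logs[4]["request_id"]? "req_32656"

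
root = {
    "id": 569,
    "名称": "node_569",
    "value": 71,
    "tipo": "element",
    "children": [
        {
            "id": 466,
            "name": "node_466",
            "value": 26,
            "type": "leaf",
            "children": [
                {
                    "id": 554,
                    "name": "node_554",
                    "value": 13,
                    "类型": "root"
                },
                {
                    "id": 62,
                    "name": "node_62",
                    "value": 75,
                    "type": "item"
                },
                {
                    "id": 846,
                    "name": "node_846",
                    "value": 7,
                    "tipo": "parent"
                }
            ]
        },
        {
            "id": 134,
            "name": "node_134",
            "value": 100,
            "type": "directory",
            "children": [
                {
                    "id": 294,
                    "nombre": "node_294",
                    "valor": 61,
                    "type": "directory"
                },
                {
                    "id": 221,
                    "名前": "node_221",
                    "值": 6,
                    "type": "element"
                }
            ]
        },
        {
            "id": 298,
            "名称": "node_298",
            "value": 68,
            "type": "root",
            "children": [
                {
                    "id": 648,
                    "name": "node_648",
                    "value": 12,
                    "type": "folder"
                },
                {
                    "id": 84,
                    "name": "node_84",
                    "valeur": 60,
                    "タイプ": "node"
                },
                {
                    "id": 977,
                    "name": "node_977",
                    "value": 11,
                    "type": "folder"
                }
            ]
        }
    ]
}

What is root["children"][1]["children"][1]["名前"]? "node_221"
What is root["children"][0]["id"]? 466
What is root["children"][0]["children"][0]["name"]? "node_554"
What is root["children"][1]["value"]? 100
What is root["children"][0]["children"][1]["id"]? 62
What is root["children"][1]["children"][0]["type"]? "directory"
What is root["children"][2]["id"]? 298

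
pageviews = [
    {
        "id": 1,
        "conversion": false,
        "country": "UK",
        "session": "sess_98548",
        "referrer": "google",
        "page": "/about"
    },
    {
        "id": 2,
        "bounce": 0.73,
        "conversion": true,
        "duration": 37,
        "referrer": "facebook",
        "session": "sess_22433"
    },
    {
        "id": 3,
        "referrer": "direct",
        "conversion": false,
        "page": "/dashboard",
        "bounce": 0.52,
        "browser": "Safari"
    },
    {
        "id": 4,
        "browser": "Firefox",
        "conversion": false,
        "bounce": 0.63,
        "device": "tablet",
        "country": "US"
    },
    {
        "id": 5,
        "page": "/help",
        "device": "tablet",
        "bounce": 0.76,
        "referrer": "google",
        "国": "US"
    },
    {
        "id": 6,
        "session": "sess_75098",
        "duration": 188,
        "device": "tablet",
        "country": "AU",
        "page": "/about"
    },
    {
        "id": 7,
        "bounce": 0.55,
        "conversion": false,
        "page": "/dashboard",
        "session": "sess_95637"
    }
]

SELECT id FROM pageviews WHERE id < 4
[1, 2, 3]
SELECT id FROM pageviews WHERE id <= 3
[1, 2, 3]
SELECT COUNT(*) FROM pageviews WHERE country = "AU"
1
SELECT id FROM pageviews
[1, 2, 3, 4, 5, 6, 7]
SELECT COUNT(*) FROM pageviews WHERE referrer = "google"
2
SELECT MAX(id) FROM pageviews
7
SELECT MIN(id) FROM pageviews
1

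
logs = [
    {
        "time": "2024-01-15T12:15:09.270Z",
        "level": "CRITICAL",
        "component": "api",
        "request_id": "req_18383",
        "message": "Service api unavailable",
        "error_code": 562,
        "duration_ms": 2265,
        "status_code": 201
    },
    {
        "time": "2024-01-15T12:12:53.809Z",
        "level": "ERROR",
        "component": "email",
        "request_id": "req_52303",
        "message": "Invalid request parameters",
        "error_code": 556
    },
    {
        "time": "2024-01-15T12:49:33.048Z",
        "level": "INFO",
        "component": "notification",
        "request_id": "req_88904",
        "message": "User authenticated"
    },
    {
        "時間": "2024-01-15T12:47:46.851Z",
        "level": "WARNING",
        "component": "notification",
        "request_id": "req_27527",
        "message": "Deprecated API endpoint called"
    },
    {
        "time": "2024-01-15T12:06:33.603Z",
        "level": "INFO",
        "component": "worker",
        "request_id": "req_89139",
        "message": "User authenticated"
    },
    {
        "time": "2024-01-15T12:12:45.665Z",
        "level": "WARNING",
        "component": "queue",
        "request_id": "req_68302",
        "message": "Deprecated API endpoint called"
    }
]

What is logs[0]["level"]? "CRITICAL"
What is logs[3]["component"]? "notification"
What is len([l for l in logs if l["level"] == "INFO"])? 2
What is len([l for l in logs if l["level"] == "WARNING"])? 2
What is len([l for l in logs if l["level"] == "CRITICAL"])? 1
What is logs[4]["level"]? "INFO"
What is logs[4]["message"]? "User authenticated"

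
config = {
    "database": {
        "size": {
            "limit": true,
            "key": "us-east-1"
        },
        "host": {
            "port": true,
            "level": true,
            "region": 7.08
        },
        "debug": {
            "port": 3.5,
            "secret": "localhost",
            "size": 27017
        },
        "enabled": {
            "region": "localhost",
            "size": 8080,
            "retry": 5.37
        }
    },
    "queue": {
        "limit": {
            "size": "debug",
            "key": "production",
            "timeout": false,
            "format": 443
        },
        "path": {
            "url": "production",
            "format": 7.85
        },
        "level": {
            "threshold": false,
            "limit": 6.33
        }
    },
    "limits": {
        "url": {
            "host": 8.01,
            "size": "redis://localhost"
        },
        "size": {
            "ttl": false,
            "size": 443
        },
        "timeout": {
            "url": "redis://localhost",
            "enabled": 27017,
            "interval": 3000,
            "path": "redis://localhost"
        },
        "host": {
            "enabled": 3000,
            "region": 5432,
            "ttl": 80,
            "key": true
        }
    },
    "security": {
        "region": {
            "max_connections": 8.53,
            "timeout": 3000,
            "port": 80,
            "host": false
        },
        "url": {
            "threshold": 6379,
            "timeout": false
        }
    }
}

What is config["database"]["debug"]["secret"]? "localhost"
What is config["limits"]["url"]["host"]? 8.01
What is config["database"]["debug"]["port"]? 3.5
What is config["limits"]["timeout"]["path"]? "redis://localhost"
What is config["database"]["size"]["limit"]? True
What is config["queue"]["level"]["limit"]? 6.33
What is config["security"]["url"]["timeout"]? False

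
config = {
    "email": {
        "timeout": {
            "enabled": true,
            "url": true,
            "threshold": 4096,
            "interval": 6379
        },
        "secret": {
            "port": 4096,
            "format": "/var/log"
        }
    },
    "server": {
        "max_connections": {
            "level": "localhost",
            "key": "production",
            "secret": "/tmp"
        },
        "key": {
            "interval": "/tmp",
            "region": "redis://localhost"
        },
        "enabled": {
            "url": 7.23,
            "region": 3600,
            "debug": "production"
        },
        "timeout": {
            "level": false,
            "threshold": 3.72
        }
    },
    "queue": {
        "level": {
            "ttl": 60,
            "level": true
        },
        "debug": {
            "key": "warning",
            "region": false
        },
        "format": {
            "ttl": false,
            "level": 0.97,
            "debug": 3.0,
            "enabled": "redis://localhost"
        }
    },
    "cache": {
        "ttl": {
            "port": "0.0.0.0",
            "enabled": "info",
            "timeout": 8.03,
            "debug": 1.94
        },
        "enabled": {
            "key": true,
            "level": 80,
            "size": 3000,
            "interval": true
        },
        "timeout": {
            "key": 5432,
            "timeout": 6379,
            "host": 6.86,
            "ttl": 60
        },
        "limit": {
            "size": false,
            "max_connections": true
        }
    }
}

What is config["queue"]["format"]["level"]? 0.97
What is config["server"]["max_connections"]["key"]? "production"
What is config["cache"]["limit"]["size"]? False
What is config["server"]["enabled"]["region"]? 3600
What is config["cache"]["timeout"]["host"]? 6.86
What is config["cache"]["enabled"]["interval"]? True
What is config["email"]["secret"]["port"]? 4096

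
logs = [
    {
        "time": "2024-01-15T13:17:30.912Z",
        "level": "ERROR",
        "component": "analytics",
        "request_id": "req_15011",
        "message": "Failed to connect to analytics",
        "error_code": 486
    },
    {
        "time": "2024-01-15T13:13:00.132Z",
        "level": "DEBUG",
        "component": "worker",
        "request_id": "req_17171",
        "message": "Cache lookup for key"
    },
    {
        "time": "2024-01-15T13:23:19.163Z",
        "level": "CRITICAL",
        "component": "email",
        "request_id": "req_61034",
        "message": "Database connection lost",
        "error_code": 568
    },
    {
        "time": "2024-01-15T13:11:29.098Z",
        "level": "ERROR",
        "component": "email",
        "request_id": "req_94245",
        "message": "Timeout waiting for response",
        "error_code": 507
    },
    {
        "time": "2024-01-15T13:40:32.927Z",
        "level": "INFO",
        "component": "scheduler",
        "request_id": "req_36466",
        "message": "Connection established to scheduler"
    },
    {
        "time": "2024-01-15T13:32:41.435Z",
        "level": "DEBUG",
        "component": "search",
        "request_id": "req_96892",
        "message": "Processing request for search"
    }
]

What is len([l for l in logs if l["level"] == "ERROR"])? 2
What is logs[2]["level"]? "CRITICAL"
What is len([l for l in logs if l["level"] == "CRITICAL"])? 1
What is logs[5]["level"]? "DEBUG"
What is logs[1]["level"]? "DEBUG"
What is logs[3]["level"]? "ERROR"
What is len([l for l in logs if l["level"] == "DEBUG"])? 2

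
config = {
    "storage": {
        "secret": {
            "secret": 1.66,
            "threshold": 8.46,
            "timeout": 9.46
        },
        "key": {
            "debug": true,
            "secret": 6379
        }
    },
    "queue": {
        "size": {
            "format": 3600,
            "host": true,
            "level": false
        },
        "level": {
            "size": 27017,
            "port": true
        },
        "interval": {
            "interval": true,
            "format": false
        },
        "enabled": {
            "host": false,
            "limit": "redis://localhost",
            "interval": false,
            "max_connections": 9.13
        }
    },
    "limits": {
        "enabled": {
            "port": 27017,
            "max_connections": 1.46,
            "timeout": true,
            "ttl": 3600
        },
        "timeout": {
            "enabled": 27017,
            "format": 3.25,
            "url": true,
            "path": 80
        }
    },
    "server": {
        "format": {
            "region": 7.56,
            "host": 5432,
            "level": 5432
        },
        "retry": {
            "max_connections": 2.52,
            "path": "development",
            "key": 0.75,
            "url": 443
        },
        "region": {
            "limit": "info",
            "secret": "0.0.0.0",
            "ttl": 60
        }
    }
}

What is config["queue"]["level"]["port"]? True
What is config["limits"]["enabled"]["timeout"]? True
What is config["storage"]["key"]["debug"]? True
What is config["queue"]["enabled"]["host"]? False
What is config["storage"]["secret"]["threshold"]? 8.46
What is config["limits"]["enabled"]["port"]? 27017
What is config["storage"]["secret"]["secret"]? 1.66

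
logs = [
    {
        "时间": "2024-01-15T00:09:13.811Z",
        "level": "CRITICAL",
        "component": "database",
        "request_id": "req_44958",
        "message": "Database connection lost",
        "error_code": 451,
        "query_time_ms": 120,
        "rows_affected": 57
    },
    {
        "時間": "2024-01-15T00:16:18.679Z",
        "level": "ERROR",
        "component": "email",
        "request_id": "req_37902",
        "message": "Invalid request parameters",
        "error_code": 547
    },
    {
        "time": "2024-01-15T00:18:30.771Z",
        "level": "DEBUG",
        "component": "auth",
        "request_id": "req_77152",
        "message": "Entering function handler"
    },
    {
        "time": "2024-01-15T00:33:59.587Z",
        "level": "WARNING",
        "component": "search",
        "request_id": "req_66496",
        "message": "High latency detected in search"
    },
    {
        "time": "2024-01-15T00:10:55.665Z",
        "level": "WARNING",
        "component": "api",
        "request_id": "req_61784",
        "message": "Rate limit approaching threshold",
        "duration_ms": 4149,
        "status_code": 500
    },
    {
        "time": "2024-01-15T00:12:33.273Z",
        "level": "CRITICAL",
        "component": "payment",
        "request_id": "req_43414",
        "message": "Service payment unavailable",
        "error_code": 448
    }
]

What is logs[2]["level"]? "DEBUG"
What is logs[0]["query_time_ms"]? 120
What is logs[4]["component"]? "api"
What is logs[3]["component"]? "search"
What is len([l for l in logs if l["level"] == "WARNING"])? 2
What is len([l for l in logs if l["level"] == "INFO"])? 0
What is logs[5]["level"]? "CRITICAL"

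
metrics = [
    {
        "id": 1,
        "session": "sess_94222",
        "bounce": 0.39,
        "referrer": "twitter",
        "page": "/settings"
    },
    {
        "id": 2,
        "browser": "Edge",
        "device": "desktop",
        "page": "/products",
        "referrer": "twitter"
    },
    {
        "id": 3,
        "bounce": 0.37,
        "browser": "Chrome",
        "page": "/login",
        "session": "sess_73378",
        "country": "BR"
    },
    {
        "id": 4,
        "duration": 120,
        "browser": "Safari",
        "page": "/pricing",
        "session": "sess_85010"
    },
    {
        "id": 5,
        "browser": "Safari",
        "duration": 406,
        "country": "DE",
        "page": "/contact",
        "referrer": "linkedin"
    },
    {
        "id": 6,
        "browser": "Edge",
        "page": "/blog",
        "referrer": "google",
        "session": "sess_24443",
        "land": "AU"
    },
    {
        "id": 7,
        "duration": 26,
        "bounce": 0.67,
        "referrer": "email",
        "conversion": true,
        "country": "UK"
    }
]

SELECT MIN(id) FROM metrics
1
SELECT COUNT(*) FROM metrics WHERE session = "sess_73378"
1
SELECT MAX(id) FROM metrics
7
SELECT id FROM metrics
[1, 2, 3, 4, 5, 6, 7]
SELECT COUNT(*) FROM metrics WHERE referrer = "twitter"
2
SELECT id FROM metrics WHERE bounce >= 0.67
[7]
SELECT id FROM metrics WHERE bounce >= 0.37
[1, 3, 7]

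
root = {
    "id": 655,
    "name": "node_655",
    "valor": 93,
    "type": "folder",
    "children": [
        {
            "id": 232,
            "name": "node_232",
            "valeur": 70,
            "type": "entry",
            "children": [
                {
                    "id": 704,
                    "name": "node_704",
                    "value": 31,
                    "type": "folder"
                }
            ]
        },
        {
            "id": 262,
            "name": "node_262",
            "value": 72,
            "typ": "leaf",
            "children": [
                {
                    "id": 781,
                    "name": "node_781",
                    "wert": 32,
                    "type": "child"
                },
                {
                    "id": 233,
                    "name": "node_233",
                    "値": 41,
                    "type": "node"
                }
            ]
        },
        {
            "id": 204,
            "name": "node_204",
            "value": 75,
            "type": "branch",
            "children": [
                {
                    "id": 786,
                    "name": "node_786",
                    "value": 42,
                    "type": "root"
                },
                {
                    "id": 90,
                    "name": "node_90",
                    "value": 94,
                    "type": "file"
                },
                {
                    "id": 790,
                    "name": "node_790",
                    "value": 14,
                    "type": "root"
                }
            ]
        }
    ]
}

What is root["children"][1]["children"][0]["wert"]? 32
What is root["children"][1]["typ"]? "leaf"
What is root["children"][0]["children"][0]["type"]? "folder"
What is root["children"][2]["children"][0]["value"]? 42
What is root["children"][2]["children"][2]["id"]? 790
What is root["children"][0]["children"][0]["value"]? 31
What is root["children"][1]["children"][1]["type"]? "node"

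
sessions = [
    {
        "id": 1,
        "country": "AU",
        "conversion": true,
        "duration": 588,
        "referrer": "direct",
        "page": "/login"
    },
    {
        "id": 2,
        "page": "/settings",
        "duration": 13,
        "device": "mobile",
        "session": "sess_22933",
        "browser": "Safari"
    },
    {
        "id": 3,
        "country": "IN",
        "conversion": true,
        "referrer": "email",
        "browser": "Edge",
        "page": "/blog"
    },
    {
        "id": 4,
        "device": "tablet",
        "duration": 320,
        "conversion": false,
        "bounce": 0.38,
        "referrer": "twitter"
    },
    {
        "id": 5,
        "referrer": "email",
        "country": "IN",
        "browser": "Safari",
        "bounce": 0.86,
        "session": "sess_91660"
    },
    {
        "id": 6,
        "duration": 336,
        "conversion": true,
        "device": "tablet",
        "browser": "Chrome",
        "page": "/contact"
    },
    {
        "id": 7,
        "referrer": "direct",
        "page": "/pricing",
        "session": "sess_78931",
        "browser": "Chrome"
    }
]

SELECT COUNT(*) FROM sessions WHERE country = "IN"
2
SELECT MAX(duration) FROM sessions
588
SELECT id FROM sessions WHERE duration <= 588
[1, 2, 4, 6]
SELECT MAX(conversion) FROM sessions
True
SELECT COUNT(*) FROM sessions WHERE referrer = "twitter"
1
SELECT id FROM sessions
[1, 2, 3, 4, 5, 6, 7]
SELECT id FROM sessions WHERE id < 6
[1, 2, 3, 4, 5]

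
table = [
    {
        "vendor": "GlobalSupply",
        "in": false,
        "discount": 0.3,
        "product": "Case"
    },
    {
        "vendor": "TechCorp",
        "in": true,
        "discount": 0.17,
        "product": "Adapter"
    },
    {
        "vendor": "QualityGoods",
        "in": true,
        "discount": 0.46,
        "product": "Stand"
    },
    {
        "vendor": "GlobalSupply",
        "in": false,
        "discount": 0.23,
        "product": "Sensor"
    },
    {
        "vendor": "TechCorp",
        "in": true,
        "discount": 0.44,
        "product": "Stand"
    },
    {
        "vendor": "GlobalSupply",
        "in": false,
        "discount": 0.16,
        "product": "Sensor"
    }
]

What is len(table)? 6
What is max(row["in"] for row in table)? True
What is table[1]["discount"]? 0.17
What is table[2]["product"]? "Stand"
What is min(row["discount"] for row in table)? 0.16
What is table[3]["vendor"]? "GlobalSupply"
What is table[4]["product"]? "Stand"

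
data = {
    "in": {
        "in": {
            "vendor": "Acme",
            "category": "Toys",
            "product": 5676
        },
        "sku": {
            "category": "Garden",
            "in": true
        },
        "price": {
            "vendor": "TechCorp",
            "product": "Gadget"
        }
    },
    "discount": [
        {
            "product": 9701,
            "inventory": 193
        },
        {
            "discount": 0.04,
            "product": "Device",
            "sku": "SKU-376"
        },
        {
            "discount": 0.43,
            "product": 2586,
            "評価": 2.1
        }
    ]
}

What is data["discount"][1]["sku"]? "SKU-376"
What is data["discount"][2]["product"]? 2586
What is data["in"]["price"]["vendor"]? "TechCorp"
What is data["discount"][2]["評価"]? 2.1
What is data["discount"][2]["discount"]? 0.43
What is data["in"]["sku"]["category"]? "Garden"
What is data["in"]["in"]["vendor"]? "Acme"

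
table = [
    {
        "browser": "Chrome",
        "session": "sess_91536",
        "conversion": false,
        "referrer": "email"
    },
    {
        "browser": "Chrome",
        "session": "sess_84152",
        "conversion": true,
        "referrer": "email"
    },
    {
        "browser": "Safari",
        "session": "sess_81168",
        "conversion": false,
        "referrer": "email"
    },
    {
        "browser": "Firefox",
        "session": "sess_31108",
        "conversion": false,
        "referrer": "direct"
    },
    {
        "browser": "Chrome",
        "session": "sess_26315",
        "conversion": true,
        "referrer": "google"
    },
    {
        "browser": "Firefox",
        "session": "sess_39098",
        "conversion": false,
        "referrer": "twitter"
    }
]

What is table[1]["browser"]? "Chrome"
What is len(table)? 6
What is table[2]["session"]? "sess_81168"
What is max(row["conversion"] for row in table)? True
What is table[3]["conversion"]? False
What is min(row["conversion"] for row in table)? False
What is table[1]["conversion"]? True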